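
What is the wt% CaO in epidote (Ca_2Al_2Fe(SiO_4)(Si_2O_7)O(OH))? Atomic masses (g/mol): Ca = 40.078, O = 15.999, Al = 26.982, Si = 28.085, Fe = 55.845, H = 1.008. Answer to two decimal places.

23.21 wt%

M(Ca_2Al_2Fe(SiO_4)(Si_2O_7)O(OH)) = 483.215 g/mol; M(CaO) = 56.077 g/mol.
Moles CaO per formula unit = 2 Ca ÷ 1 = 2.0000.
CaO fraction = (2.0000 × 56.077) / 483.215 = 112.154/483.215 = 0.2321.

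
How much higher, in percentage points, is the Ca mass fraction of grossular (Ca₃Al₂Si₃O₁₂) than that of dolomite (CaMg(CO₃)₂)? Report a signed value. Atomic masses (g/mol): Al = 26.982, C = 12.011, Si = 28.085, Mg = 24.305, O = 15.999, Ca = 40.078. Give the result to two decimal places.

4.96 percentage points

M(Ca₃Al₂Si₃O₁₂) = 450.441 g/mol, so wt% Ca = 120.234/450.441 × 100 = 26.69%.
M(CaMg(CO₃)₂) = 184.399 g/mol, so wt% Ca = 40.078/184.399 × 100 = 21.73%.
26.69 − 21.73 = 4.96 pp.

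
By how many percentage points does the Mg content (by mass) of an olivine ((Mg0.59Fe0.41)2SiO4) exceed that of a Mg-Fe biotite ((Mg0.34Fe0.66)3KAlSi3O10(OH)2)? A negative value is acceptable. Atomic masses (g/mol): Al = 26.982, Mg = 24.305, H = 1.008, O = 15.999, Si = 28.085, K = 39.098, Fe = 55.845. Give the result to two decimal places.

12.05 percentage points

Mg in (Mg0.59Fe0.41)2SiO4: molar mass 166.554 g/mol; 1.18×24.305 = 28.680 g → 17.22 wt%.
Mg in (Mg0.34Fe0.66)3KAlSi3O10(OH)2: molar mass 479.703 g/mol; 1.02×24.305 = 24.791 g → 5.17 wt%.
Difference = 17.22 − 5.17 = 12.05 percentage points.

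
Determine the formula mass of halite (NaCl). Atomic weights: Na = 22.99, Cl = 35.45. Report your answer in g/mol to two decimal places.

Na: 1 × 22.99 = 22.9900
Cl: 1 × 35.45 = 35.4500
Summing the contributions gives the formula mass.

58.44 g/mol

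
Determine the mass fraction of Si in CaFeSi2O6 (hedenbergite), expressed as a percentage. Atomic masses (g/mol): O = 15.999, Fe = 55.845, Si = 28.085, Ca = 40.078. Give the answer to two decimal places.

22.64 weight percent

Formula mass = 1×40.078 + 1×55.845 + 2×28.085 + 6×15.999 = 248.087 g/mol, of which 56.170 g is Si.
So Si makes up 56.170/248.087 = 0.2264 of the mass, i.e. 22.64%.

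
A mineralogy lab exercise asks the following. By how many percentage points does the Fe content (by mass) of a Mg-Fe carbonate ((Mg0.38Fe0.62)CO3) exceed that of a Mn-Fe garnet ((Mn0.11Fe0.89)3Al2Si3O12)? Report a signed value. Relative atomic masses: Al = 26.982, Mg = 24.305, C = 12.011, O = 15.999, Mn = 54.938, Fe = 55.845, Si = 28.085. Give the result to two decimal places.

3.36 percentage points

M((Mg0.38Fe0.62)CO3) = 103.868 g/mol, so wt% Fe = 34.624/103.868 × 100 = 33.33%.
M((Mn0.11Fe0.89)3Al2Si3O12) = 497.443 g/mol, so wt% Fe = 149.106/497.443 × 100 = 29.97%.
33.33 − 29.97 = 3.36 pp.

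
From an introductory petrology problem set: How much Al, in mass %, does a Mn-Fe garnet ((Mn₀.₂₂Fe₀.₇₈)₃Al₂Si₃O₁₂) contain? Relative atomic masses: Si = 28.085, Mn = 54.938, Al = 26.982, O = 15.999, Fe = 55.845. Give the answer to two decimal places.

10.85 mass %

M((Mn₀.₂₂Fe₀.₇₈)₃Al₂Si₃O₁₂) = 497.143 g/mol.
Al contributes 2 × 26.982 = 53.964 g per mole.
53.964/497.143 = 0.1085 → 10.85%.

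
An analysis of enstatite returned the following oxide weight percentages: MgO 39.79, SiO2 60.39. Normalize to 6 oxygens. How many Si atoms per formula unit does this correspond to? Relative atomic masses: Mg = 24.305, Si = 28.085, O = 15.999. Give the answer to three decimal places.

2.012 Si apfu

MgO: 39.79/40.304 = 0.98725 mol → 0.98725 mol Mg, 0.98725 mol O.
SiO2: 60.39/60.083 = 1.00511 mol → 1.00511 mol Si, 2.01022 mol O.
Total oxygen = 2.99747 mol. Normalization factor = 6/2.99747 = 2.00169.
Si per 6 O = 1.00511 × 2.00169 = 2.012.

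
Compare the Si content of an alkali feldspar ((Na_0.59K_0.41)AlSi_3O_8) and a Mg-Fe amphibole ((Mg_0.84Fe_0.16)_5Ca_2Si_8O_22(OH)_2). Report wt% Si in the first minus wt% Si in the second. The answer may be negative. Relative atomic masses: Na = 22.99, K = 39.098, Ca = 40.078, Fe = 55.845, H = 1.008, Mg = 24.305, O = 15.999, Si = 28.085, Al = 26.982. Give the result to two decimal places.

Si in (Na_0.59K_0.41)AlSi_3O_8: molar mass 268.823 g/mol; 3×28.085 = 84.255 g → 31.34 wt%.
Si in (Mg_0.84Fe_0.16)_5Ca_2Si_8O_22(OH)_2: molar mass 837.585 g/mol; 8×28.085 = 224.680 g → 26.82 wt%.
Difference = 31.34 − 26.82 = 4.52 percentage points.

4.52 percentage points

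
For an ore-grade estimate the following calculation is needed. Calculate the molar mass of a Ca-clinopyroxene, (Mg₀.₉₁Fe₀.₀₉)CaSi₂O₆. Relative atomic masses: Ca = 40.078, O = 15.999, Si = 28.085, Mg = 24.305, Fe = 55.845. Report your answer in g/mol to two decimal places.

219.39 g/mol

M = 0.91(24.305) + 0.09(55.845) + 1(40.078) + 2(28.085) + 6(15.999)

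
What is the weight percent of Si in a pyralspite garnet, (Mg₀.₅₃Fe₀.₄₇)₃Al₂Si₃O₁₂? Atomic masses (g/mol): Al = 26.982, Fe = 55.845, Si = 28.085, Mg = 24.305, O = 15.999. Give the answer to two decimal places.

Formula mass = 1.59×24.305 + 1.41×55.845 + 2×26.982 + 3×28.085 + 12×15.999 = 447.593 g/mol, of which 84.255 g is Si.
So Si makes up 84.255/447.593 = 0.1882 of the mass, i.e. 18.82%.

18.82 weight percent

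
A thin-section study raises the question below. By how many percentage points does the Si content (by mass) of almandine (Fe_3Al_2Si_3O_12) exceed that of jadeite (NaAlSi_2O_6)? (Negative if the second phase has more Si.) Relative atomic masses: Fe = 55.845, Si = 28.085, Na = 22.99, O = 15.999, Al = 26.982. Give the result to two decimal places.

-10.86 percentage points

Si in Fe_3Al_2Si_3O_12: molar mass 497.742 g/mol; 3×28.085 = 84.255 g → 16.93 wt%.
Si in NaAlSi_2O_6: molar mass 202.136 g/mol; 2×28.085 = 56.170 g → 27.79 wt%.
Difference = 16.93 − 27.79 = -10.86 percentage points.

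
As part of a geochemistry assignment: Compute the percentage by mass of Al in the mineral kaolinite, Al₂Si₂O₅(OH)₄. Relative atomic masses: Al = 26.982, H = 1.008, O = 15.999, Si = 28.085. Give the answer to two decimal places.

20.90 wt%

M(Al₂Si₂O₅(OH)₄) = 258.157 g/mol.
Al contributes 2 × 26.982 = 53.964 g per mole.
53.964/258.157 = 0.2090 → 20.90%.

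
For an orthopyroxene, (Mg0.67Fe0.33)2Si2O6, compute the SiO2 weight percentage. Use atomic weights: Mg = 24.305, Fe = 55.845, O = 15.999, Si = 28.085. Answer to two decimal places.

Molar mass of (Mg0.67Fe0.33)2Si2O6 = 1.34*24.305 + 0.66*55.845 + 2*28.085 + 6*15.999 = 221.590 g/mol.
Each formula unit contains 2 Si, equivalent to 2/1 = 2.0000 mol SiO2.
M(SiO2) = 1×28.085 + 2×15.999 = 60.083 g/mol.
Mass of SiO2 per formula unit = 2.0000 × 60.083 = 120.166 g.
SiO2 wt% = 120.166 / 221.590 × 100 = 54.23%.

54.23 wt%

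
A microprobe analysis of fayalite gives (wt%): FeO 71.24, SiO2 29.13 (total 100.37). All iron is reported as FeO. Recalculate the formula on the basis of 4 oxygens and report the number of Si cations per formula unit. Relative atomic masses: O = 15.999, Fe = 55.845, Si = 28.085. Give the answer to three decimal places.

0.989 Si apfu

FeO (M=71.844): mol = 0.99159; Fe = 0.99159, O = 0.99159.
SiO2 (M=60.083): mol = 0.48483; Si = 0.48483, O = 0.96966.
ΣO = 1.96125; factor = 4/ΣO = 2.03952.
Si apfu = 0.48483 × 2.03952 = 0.989.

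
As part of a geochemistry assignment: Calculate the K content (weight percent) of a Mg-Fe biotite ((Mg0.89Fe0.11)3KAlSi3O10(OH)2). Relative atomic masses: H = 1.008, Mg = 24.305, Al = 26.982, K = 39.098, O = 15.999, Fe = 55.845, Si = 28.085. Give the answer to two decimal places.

9.14 weight percent

Molar mass of (Mg0.89Fe0.11)3KAlSi3O10(OH)2: 2.67*24.305 + 0.33*55.845 + 1*39.098 + 1*26.982 + 3*28.085 + 12*15.999 + 2*1.008 = 427.662 g/mol.
Mass of K per formula unit: 1 × 39.098 = 39.098 g.
Weight fraction K = 39.098 / 427.662 = 0.0914.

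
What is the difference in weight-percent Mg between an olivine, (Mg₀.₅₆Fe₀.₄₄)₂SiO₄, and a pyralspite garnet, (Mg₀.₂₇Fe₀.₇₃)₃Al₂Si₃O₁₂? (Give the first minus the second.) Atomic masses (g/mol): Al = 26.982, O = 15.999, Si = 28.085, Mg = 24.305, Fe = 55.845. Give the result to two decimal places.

11.99 percentage points

M((Mg₀.₅₆Fe₀.₄₄)₂SiO₄) = 168.446 g/mol, so wt% Mg = 27.222/168.446 × 100 = 16.16%.
M((Mg₀.₂₇Fe₀.₇₃)₃Al₂Si₃O₁₂) = 472.195 g/mol, so wt% Mg = 19.687/472.195 × 100 = 4.17%.
16.16 − 4.17 = 11.99 pp.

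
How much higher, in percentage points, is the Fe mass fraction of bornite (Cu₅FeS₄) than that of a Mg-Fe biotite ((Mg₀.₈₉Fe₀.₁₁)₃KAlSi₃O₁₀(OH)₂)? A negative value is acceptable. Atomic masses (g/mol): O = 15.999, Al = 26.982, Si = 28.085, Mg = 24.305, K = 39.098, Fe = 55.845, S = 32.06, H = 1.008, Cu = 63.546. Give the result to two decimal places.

Fe in Cu₅FeS₄: molar mass 501.815 g/mol; 1×55.845 = 55.845 g → 11.13 wt%.
Fe in (Mg₀.₈₉Fe₀.₁₁)₃KAlSi₃O₁₀(OH)₂: molar mass 427.662 g/mol; 0.33×55.845 = 18.429 g → 4.31 wt%.
Difference = 11.13 − 4.31 = 6.82 percentage points.

6.82 percentage points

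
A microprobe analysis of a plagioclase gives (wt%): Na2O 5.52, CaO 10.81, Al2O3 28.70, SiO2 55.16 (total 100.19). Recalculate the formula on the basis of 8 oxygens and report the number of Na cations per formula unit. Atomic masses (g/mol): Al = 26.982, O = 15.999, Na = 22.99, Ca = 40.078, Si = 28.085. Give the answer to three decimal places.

0.481 Na apfu

Na2O (M=61.979): mol = 0.08906; Na = 0.17812, O = 0.08906.
CaO (M=56.077): mol = 0.19277; Ca = 0.19277, O = 0.19277.
Al2O3 (M=101.961): mol = 0.28148; Al = 0.56296, O = 0.84444.
SiO2 (M=60.083): mol = 0.91806; Si = 0.91806, O = 1.83612.
ΣO = 2.96239; factor = 8/ΣO = 2.70052.
Na apfu = 0.17812 × 2.70052 = 0.481.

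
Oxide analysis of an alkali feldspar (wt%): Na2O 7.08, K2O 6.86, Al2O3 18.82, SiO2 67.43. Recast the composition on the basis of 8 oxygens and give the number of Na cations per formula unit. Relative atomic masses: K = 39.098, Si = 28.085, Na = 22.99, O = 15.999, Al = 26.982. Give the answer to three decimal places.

7.08 wt% Na2O ÷ 61.979 g/mol = 0.11423 mol, giving 0.22846 Na and 0.11423 O.
6.86 wt% K2O ÷ 94.195 g/mol = 0.07283 mol, giving 0.14566 K and 0.07283 O.
18.82 wt% Al2O3 ÷ 101.961 g/mol = 0.18458 mol, giving 0.36916 Al and 0.55374 O.
67.43 wt% SiO2 ÷ 60.083 g/mol = 1.12228 mol, giving 1.12228 Si and 2.24456 O.
Oxygen sums to 2.98536; scaling by 8/2.98536 = 2.67974 puts the formula on 8 O.
Na: 0.22846 × 2.67974 = 0.612 atoms per formula unit.

0.612 Na apfu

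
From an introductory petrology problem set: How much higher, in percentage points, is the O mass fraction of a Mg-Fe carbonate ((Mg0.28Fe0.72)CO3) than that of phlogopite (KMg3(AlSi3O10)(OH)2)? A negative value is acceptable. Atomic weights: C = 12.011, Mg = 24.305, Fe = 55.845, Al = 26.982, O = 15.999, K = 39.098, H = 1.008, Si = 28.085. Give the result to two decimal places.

-1.16 percentage points

O in (Mg0.28Fe0.72)CO3: molar mass 107.022 g/mol; 3×15.999 = 47.997 g → 44.85 wt%.
O in KMg3(AlSi3O10)(OH)2: molar mass 417.254 g/mol; 12×15.999 = 191.988 g → 46.01 wt%.
Difference = 44.85 − 46.01 = -1.16 percentage points.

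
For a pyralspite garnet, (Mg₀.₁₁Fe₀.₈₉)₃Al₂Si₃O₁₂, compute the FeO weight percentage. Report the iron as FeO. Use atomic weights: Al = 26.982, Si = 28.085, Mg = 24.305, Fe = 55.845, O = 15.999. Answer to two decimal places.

39.36 wt%

M((Mg₀.₁₁Fe₀.₈₉)₃Al₂Si₃O₁₂) = 487.334 g/mol; M(FeO) = 71.844 g/mol.
Moles FeO per formula unit = 2.67 Fe ÷ 1 = 2.6700.
FeO fraction = (2.6700 × 71.844) / 487.334 = 191.823/487.334 = 0.3936.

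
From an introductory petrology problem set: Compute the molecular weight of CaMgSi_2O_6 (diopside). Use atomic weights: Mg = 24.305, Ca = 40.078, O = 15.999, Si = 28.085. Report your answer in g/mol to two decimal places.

216.55 g/mol

Ca: 1 × 40.078 = 40.0780
Mg: 1 × 24.305 = 24.3050
Si: 2 × 28.085 = 56.1700
O: 6 × 15.999 = 95.9940
Summing the contributions gives the formula mass.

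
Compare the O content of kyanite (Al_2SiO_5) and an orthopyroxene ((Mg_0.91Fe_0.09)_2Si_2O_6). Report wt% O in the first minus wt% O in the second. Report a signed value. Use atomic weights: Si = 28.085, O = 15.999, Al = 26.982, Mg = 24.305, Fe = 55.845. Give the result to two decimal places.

2.87 percentage points

M(Al_2SiO_5) = 162.044 g/mol, so wt% O = 79.995/162.044 × 100 = 49.37%.
M((Mg_0.91Fe_0.09)_2Si_2O_6) = 206.451 g/mol, so wt% O = 95.994/206.451 × 100 = 46.50%.
49.37 − 46.50 = 2.87 pp.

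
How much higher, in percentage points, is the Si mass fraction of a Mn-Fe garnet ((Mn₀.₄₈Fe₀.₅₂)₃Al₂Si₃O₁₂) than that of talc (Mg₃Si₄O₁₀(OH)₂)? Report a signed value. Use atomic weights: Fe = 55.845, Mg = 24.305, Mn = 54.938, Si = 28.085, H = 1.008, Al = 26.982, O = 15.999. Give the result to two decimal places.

First mineral: 84.255 g Si in 496.436 g formula = 16.97 wt% Si.
Second mineral: 112.340 g Si in 379.259 g formula = 29.62 wt% Si.
16.97% − 29.62% gives a difference of -12.65 percentage points.

-12.65 percentage points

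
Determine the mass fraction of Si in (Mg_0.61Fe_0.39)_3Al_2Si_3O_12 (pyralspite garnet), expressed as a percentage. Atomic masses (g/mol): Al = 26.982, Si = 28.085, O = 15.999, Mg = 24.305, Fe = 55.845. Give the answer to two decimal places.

Formula mass = 1.83·24.305 + 1.17·55.845 + 2·26.982 + 3·28.085 + 12·15.999 = 440.024 g/mol, of which 84.255 g is Si.
So Si makes up 84.255/440.024 = 0.1915 of the mass, i.e. 19.15%.

19.15 wt%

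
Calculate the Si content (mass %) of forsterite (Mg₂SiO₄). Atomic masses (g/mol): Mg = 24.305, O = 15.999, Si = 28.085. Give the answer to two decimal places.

Formula mass = 2×24.305 + 1×28.085 + 4×15.999 = 140.691 g/mol, of which 28.085 g is Si.
So Si makes up 28.085/140.691 = 0.1996 of the mass, i.e. 19.96%.

19.96 mass %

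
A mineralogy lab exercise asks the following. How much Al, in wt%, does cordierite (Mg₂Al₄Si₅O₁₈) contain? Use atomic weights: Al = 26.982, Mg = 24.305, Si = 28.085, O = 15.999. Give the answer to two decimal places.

18.45 wt%

M(Mg₂Al₄Si₅O₁₈) = 584.945 g/mol.
Al contributes 4 × 26.982 = 107.928 g per mole.
107.928/584.945 = 0.1845 → 18.45%.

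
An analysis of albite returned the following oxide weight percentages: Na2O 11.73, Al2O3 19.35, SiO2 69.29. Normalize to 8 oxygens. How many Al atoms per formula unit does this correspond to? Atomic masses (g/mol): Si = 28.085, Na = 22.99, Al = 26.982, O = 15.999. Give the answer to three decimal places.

0.991 Al apfu

Na2O: 11.73/61.979 = 0.18926 mol → 0.37852 mol Na, 0.18926 mol O.
Al2O3: 19.35/101.961 = 0.18978 mol → 0.37956 mol Al, 0.56934 mol O.
SiO2: 69.29/60.083 = 1.15324 mol → 1.15324 mol Si, 2.30648 mol O.
Total oxygen = 3.06508 mol. Normalization factor = 8/3.06508 = 2.61005.
Al per 8 O = 0.37956 × 2.61005 = 0.991.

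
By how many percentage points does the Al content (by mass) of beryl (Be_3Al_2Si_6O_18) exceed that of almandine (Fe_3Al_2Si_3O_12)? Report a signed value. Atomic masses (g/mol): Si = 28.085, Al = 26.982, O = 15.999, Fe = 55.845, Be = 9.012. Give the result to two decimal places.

-0.80 percentage points

First mineral: 53.964 g Al in 537.492 g formula = 10.04 wt% Al.
Second mineral: 53.964 g Al in 497.742 g formula = 10.84 wt% Al.
10.04% − 10.84% gives a difference of -0.80 percentage points.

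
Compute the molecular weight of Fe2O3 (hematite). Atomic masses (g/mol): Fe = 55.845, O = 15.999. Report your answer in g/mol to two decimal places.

The formula mass is the sum 2(55.845) + 3(15.999).

159.69 g/mol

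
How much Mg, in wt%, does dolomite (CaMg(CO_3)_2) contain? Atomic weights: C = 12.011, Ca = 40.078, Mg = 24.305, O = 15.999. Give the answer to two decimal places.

M(CaMg(CO_3)_2) = 184.399 g/mol.
Mg contributes 1 × 24.305 = 24.305 g per mole.
24.305/184.399 = 0.1318 → 13.18%.

13.18 wt%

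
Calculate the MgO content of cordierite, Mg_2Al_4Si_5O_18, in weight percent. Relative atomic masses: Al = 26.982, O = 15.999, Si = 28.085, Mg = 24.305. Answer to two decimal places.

13.78 wt%

M(Mg_2Al_4Si_5O_18) = 584.945 g/mol; M(MgO) = 40.304 g/mol.
Moles MgO per formula unit = 2 Mg ÷ 1 = 2.0000.
MgO fraction = (2.0000 × 40.304) / 584.945 = 80.608/584.945 = 0.1378.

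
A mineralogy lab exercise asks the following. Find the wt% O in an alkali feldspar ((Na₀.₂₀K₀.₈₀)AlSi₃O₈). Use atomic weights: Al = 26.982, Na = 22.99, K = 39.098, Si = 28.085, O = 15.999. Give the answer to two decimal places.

Formula mass = 0.20·22.99 + 0.80·39.098 + 1·26.982 + 3·28.085 + 8·15.999 = 275.105 g/mol, of which 127.992 g is O.
So O makes up 127.992/275.105 = 0.4652 of the mass, i.e. 46.52%.

46.52 mass %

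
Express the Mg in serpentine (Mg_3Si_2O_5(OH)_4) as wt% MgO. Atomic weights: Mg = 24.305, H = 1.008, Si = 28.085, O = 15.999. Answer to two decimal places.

43.63 wt%

M(Mg_3Si_2O_5(OH)_4) = 277.108 g/mol; M(MgO) = 40.304 g/mol.
Moles MgO per formula unit = 3 Mg ÷ 1 = 3.0000.
MgO fraction = (3.0000 × 40.304) / 277.108 = 120.912/277.108 = 0.4363.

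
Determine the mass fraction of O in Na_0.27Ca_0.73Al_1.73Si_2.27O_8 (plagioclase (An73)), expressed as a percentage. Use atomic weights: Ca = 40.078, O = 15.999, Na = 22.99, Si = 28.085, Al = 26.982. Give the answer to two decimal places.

46.73 wt%

Formula mass = 0.27·22.99 + 0.73·40.078 + 1.73·26.982 + 2.27·28.085 + 8·15.999 = 273.888 g/mol, of which 127.992 g is O.
So O makes up 127.992/273.888 = 0.4673 of the mass, i.e. 46.73%.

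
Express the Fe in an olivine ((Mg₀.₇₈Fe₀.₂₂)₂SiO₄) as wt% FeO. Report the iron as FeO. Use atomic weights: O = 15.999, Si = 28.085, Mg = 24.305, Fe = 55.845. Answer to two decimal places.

Formula mass = 154.569 g/mol.
0.44 Fe → 0.4400 mol FeO per formula unit; M(FeO) = 71.844, so FeO mass = 31.611 g.
31.611/154.569 × 100 = 20.45 wt%.

20.45 wt%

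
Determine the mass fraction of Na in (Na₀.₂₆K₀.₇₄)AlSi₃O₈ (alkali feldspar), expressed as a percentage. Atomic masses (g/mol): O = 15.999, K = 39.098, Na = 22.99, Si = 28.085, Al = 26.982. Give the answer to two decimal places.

M((Na₀.₂₆K₀.₇₄)AlSi₃O₈) = 274.139 g/mol.
Na contributes 0.26 × 22.99 = 5.977 g per mole.
5.977/274.139 = 0.0218 → 2.18%.

2.18 mass %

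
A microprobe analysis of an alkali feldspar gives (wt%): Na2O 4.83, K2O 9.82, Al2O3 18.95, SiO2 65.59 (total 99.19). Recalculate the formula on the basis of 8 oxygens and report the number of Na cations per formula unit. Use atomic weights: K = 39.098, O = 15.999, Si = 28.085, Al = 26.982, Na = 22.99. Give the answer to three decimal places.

4.83 wt% Na2O ÷ 61.979 g/mol = 0.07793 mol, giving 0.15586 Na and 0.07793 O.
9.82 wt% K2O ÷ 94.195 g/mol = 0.10425 mol, giving 0.20850 K and 0.10425 O.
18.95 wt% Al2O3 ÷ 101.961 g/mol = 0.18586 mol, giving 0.37172 Al and 0.55758 O.
65.59 wt% SiO2 ÷ 60.083 g/mol = 1.09166 mol, giving 1.09166 Si and 2.18332 O.
Oxygen sums to 2.92308; scaling by 8/2.92308 = 2.73684 puts the formula on 8 O.
Na: 0.15586 × 2.73684 = 0.427 atoms per formula unit.

0.427 Na apfu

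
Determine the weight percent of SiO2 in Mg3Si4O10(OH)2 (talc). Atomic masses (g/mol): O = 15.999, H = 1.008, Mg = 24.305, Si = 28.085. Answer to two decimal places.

Molar mass of Mg3Si4O10(OH)2 = 3×24.305 + 4×28.085 + 12×15.999 + 2×1.008 = 379.259 g/mol.
Each formula unit contains 4 Si, equivalent to 4/1 = 4.0000 mol SiO2.
M(SiO2) = 1×28.085 + 2×15.999 = 60.083 g/mol.
Mass of SiO2 per formula unit = 4.0000 × 60.083 = 240.332 g.
SiO2 wt% = 240.332 / 379.259 × 100 = 63.37%.

63.37 wt%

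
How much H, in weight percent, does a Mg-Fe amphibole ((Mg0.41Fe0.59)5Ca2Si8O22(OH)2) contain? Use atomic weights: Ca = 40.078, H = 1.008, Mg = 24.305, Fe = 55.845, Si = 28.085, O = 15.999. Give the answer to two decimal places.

0.22 weight percent

Formula mass = 2.05×24.305 + 2.95×55.845 + 2×40.078 + 8×28.085 + 24×15.999 + 2×1.008 = 905.396 g/mol, of which 2.016 g is H.
So H makes up 2.016/905.396 = 0.0022 of the mass, i.e. 0.22%.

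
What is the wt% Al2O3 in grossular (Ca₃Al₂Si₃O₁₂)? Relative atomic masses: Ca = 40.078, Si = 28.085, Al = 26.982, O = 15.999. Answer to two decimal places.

M(Ca₃Al₂Si₃O₁₂) = 450.441 g/mol; M(Al2O3) = 101.961 g/mol.
Moles Al2O3 per formula unit = 2 Al ÷ 2 = 1.0000.
Al2O3 fraction = (1.0000 × 101.961) / 450.441 = 101.961/450.441 = 0.2264.

22.64 wt%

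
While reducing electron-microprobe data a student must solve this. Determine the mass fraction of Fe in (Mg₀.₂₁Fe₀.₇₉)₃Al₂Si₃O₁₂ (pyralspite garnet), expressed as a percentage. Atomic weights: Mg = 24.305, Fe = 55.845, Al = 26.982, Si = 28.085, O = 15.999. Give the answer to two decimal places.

27.70 mass %

Formula mass = 0.63*24.305 + 2.37*55.845 + 2*26.982 + 3*28.085 + 12*15.999 = 477.872 g/mol, of which 132.353 g is Fe.
So Fe makes up 132.353/477.872 = 0.2770 of the mass, i.e. 27.70%.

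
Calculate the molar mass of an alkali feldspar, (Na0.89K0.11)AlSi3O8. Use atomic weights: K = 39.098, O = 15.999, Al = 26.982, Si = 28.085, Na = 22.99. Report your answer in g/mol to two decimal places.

263.99 g/mol

The formula mass is the sum 0.89·22.99 + 0.11·39.098 + 1·26.982 + 3·28.085 + 8·15.999.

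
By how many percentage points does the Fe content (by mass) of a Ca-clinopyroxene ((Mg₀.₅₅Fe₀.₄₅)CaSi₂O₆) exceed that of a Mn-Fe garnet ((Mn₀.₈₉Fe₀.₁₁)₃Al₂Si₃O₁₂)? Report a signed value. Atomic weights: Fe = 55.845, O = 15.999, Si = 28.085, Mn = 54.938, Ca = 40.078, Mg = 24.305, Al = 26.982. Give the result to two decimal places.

M((Mg₀.₅₅Fe₀.₄₅)CaSi₂O₆) = 230.740 g/mol, so wt% Fe = 25.130/230.740 × 100 = 10.89%.
M((Mn₀.₈₉Fe₀.₁₁)₃Al₂Si₃O₁₂) = 495.320 g/mol, so wt% Fe = 18.429/495.320 × 100 = 3.72%.
10.89 − 3.72 = 7.17 pp.

7.17 percentage points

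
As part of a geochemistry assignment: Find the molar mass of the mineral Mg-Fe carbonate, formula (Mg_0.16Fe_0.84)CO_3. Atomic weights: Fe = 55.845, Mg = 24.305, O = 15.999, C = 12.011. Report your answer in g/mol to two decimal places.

M = 0.16*24.305 + 0.84*55.845 + 1*12.011 + 3*15.999

110.81 g/mol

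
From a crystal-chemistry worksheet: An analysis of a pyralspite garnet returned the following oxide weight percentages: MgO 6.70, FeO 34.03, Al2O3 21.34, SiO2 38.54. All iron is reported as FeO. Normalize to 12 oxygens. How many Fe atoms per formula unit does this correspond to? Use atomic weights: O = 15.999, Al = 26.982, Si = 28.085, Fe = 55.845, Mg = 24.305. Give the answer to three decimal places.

2.228 Fe apfu

6.70 wt% MgO ÷ 40.304 g/mol = 0.16624 mol, giving 0.16624 Mg and 0.16624 O.
34.03 wt% FeO ÷ 71.844 g/mol = 0.47367 mol, giving 0.47367 Fe and 0.47367 O.
21.34 wt% Al2O3 ÷ 101.961 g/mol = 0.20930 mol, giving 0.41860 Al and 0.62790 O.
38.54 wt% SiO2 ÷ 60.083 g/mol = 0.64145 mol, giving 0.64145 Si and 1.28290 O.
Oxygen sums to 2.55071; scaling by 12/2.55071 = 4.70457 puts the formula on 12 O.
Fe: 0.47367 × 4.70457 = 2.228 atoms per formula unit.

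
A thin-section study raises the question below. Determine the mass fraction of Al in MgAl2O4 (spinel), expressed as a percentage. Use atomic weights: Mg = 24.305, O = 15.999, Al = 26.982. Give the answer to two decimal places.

Molar mass of MgAl2O4: 1×24.305 + 2×26.982 + 4×15.999 = 142.265 g/mol.
Mass of Al per formula unit: 2 × 26.982 = 53.964 g.
Weight fraction Al = 53.964 / 142.265 = 0.3793.

37.93 weight percent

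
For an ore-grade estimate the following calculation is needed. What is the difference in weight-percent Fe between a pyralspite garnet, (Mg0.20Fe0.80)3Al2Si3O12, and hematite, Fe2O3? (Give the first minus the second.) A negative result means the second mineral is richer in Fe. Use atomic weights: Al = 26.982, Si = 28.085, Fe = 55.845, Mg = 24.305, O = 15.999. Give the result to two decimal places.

-41.95 percentage points

M((Mg0.20Fe0.80)3Al2Si3O12) = 478.818 g/mol, so wt% Fe = 134.028/478.818 × 100 = 27.99%.
M(Fe2O3) = 159.687 g/mol, so wt% Fe = 111.690/159.687 × 100 = 69.94%.
27.99 − 69.94 = -41.95 pp.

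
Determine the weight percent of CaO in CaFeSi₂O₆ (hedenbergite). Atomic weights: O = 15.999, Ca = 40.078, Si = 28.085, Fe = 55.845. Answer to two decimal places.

22.60 wt%

Molar mass of CaFeSi₂O₆ = 1×40.078 + 1×55.845 + 2×28.085 + 6×15.999 = 248.087 g/mol.
Each formula unit contains 1 Ca, equivalent to 1/1 = 1.0000 mol CaO.
M(CaO) = 1×40.078 + 1×15.999 = 56.077 g/mol.
Mass of CaO per formula unit = 1.0000 × 56.077 = 56.077 g.
CaO wt% = 56.077 / 248.087 × 100 = 22.60%.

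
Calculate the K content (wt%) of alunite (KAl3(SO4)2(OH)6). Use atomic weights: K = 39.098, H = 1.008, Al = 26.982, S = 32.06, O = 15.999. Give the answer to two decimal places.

9.44 wt%

Molar mass of KAl3(SO4)2(OH)6: 1·39.098 + 3·26.982 + 2·32.06 + 14·15.999 + 6·1.008 = 414.198 g/mol.
Mass of K per formula unit: 1 × 39.098 = 39.098 g.
Weight fraction K = 39.098 / 414.198 = 0.0944.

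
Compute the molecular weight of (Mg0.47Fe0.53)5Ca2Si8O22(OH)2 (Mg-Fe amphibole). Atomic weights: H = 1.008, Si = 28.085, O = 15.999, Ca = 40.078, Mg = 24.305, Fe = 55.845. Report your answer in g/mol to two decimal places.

895.93 g/mol

The formula mass is the sum 2.35·24.305 + 2.65·55.845 + 2·40.078 + 8·28.085 + 24·15.999 + 2·1.008.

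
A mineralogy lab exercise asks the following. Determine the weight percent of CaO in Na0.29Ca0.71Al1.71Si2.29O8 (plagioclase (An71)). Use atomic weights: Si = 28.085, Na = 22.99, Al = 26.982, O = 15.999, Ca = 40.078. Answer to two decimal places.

Formula mass = 273.568 g/mol.
0.71 Ca → 0.7100 mol CaO per formula unit; M(CaO) = 56.077, so CaO mass = 39.815 g.
39.815/273.568 × 100 = 14.55 wt%.

14.55 wt%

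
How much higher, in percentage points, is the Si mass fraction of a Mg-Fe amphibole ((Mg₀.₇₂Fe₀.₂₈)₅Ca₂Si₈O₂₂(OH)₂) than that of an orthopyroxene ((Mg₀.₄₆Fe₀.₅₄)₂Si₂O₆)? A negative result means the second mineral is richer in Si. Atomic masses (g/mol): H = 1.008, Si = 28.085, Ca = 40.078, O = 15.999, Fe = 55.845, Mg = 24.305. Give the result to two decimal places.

2.31 percentage points

M((Mg₀.₇₂Fe₀.₂₈)₅Ca₂Si₈O₂₂(OH)₂) = 856.509 g/mol, so wt% Si = 224.680/856.509 × 100 = 26.23%.
M((Mg₀.₄₆Fe₀.₅₄)₂Si₂O₆) = 234.837 g/mol, so wt% Si = 56.170/234.837 × 100 = 23.92%.
26.23 − 23.92 = 2.31 pp.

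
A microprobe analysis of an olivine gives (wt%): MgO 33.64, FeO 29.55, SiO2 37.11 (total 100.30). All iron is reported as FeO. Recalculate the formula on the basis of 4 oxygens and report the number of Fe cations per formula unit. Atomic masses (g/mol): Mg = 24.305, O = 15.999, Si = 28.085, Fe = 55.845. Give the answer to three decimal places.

MgO (M=40.304): mol = 0.83466; Mg = 0.83466, O = 0.83466.
FeO (M=71.844): mol = 0.41131; Fe = 0.41131, O = 0.41131.
SiO2 (M=60.083): mol = 0.61765; Si = 0.61765, O = 1.23530.
ΣO = 2.48127; factor = 4/ΣO = 1.61208.
Fe apfu = 0.41131 × 1.61208 = 0.663.

0.663 Fe apfu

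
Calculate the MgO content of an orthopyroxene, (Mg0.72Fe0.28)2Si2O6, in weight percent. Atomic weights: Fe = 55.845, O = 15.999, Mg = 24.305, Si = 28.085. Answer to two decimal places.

Formula mass = 218.436 g/mol.
1.44 Mg → 1.4400 mol MgO per formula unit; M(MgO) = 40.304, so MgO mass = 58.038 g.
58.038/218.436 × 100 = 26.57 wt%.

26.57 wt%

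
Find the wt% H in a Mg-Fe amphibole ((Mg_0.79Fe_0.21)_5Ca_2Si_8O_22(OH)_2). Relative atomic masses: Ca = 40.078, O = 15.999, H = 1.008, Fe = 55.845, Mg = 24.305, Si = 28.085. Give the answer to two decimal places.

M((Mg_0.79Fe_0.21)_5Ca_2Si_8O_22(OH)_2) = 845.470 g/mol.
H contributes 2 × 1.008 = 2.016 g per mole.
2.016/845.470 = 0.0024 → 0.24%.

0.24 weight percent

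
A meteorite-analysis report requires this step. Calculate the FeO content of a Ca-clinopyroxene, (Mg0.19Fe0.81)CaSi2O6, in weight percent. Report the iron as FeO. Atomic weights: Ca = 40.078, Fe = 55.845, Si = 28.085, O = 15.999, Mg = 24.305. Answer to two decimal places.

24.04 wt%

Formula mass = 242.094 g/mol.
0.81 Fe → 0.8100 mol FeO per formula unit; M(FeO) = 71.844, so FeO mass = 58.194 g.
58.194/242.094 × 100 = 24.04 wt%.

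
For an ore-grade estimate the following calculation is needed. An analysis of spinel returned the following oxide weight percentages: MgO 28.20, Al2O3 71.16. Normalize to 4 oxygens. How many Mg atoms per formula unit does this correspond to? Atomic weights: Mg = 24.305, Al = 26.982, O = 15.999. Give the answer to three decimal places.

28.20 wt% MgO ÷ 40.304 g/mol = 0.69968 mol, giving 0.69968 Mg and 0.69968 O.
71.16 wt% Al2O3 ÷ 101.961 g/mol = 0.69791 mol, giving 1.39582 Al and 2.09373 O.
Oxygen sums to 2.79341; scaling by 4/2.79341 = 1.43194 puts the formula on 4 O.
Mg: 0.69968 × 1.43194 = 1.002 atoms per formula unit.

1.002 Mg apfu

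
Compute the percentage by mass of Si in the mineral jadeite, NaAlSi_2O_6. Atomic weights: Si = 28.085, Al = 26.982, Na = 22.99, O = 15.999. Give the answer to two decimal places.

27.79 weight percent

Molar mass of NaAlSi_2O_6: 1*22.99 + 1*26.982 + 2*28.085 + 6*15.999 = 202.136 g/mol.
Mass of Si per formula unit: 2 × 28.085 = 56.170 g.
Weight fraction Si = 56.170 / 202.136 = 0.2779.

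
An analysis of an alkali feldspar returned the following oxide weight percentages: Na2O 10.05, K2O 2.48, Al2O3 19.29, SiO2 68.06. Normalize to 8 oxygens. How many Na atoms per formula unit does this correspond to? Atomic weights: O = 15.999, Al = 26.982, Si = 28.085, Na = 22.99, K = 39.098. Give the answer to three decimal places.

0.859 Na apfu

Na2O (M=61.979): mol = 0.16215; Na = 0.32430, O = 0.16215.
K2O (M=94.195): mol = 0.02633; K = 0.05266, O = 0.02633.
Al2O3 (M=101.961): mol = 0.18919; Al = 0.37838, O = 0.56757.
SiO2 (M=60.083): mol = 1.13277; Si = 1.13277, O = 2.26554.
ΣO = 3.02159; factor = 8/ΣO = 2.64761.
Na apfu = 0.32430 × 2.64761 = 0.859.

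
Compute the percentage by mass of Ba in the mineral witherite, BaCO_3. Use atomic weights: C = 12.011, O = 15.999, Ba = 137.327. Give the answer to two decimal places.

Molar mass of BaCO_3: 1·137.327 + 1·12.011 + 3·15.999 = 197.335 g/mol.
Mass of Ba per formula unit: 1 × 137.327 = 137.327 g.
Weight fraction Ba = 137.327 / 197.335 = 0.6959.

69.59 weight percent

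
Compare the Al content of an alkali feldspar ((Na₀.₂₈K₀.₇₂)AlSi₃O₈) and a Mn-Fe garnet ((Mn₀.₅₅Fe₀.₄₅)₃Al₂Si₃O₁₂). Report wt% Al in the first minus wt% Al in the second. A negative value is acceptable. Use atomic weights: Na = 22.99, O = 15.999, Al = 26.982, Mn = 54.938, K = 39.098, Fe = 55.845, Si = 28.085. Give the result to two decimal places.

M((Na₀.₂₈K₀.₇₂)AlSi₃O₈) = 273.817 g/mol, so wt% Al = 26.982/273.817 × 100 = 9.85%.
M((Mn₀.₅₅Fe₀.₄₅)₃Al₂Si₃O₁₂) = 496.245 g/mol, so wt% Al = 53.964/496.245 × 100 = 10.87%.
9.85 − 10.87 = -1.02 pp.

-1.02 percentage points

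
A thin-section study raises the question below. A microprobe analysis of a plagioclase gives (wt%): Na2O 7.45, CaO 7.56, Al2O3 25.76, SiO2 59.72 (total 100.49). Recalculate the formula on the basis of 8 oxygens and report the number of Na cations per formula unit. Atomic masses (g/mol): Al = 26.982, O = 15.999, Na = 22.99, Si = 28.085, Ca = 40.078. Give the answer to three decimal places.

0.641 Na apfu

Na2O: 7.45/61.979 = 0.12020 mol → 0.24040 mol Na, 0.12020 mol O.
CaO: 7.56/56.077 = 0.13481 mol → 0.13481 mol Ca, 0.13481 mol O.
Al2O3: 25.76/101.961 = 0.25265 mol → 0.50530 mol Al, 0.75795 mol O.
SiO2: 59.72/60.083 = 0.99396 mol → 0.99396 mol Si, 1.98792 mol O.
Total oxygen = 3.00088 mol. Normalization factor = 8/3.00088 = 2.66588.
Na per 8 O = 0.24040 × 2.66588 = 0.641.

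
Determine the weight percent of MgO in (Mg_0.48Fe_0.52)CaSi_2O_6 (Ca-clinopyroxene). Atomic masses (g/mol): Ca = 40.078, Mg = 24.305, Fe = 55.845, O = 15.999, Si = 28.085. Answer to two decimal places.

M((Mg_0.48Fe_0.52)CaSi_2O_6) = 232.948 g/mol; M(MgO) = 40.304 g/mol.
Moles MgO per formula unit = 0.48 Mg ÷ 1 = 0.4800.
MgO fraction = (0.4800 × 40.304) / 232.948 = 19.346/232.948 = 0.0830.

8.30 wt%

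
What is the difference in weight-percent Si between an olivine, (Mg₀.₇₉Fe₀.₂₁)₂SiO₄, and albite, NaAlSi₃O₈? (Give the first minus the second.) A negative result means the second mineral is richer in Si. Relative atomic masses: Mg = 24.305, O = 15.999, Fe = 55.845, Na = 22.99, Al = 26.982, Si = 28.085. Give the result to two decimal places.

First mineral: 28.085 g Si in 153.938 g formula = 18.24 wt% Si.
Second mineral: 84.255 g Si in 262.219 g formula = 32.13 wt% Si.
18.24% − 32.13% gives a difference of -13.89 percentage points.

-13.89 percentage points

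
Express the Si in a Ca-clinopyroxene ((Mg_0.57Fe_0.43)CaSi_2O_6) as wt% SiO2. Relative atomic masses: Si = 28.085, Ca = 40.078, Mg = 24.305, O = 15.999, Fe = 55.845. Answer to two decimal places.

Molar mass of (Mg_0.57Fe_0.43)CaSi_2O_6 = 0.57*24.305 + 0.43*55.845 + 1*40.078 + 2*28.085 + 6*15.999 = 230.109 g/mol.
Each formula unit contains 2 Si, equivalent to 2/1 = 2.0000 mol SiO2.
M(SiO2) = 1×28.085 + 2×15.999 = 60.083 g/mol.
Mass of SiO2 per formula unit = 2.0000 × 60.083 = 120.166 g.
SiO2 wt% = 120.166 / 230.109 × 100 = 52.22%.

52.22 wt%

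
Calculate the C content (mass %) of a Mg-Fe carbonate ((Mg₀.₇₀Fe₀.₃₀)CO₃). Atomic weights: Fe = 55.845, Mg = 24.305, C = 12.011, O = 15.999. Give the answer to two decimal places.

Molar mass of (Mg₀.₇₀Fe₀.₃₀)CO₃: 0.70*24.305 + 0.30*55.845 + 1*12.011 + 3*15.999 = 93.775 g/mol.
Mass of C per formula unit: 1 × 12.011 = 12.011 g.
Weight fraction C = 12.011 / 93.775 = 0.1281.

12.81 mass %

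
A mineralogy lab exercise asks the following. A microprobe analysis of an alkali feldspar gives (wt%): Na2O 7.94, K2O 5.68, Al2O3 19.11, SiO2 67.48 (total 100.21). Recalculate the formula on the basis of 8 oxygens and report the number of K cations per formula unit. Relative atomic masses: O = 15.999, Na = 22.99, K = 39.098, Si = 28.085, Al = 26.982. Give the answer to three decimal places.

Na2O (M=61.979): mol = 0.12811; Na = 0.25622, O = 0.12811.
K2O (M=94.195): mol = 0.06030; K = 0.12060, O = 0.06030.
Al2O3 (M=101.961): mol = 0.18742; Al = 0.37484, O = 0.56226.
SiO2 (M=60.083): mol = 1.12311; Si = 1.12311, O = 2.24622.
ΣO = 2.99689; factor = 8/ΣO = 2.66943.
K apfu = 0.12060 × 2.66943 = 0.322.

0.322 K apfu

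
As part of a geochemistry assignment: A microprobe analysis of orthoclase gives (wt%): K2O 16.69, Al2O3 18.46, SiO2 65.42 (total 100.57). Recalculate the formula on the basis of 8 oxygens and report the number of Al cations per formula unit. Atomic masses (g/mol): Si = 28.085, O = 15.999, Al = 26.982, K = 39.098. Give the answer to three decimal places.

K2O: 16.69/94.195 = 0.17719 mol → 0.35438 mol K, 0.17719 mol O.
Al2O3: 18.46/101.961 = 0.18105 mol → 0.36210 mol Al, 0.54315 mol O.
SiO2: 65.42/60.083 = 1.08883 mol → 1.08883 mol Si, 2.17766 mol O.
Total oxygen = 2.89800 mol. Normalization factor = 8/2.89800 = 2.76052.
Al per 8 O = 0.36210 × 2.76052 = 1.000.

1.000 Al apfu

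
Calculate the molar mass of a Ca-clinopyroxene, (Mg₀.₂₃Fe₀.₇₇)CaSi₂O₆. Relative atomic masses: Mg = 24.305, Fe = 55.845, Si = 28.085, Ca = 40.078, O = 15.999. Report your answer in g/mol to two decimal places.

M = 0.23×24.305 + 0.77×55.845 + 1×40.078 + 2×28.085 + 6×15.999

240.83 g/mol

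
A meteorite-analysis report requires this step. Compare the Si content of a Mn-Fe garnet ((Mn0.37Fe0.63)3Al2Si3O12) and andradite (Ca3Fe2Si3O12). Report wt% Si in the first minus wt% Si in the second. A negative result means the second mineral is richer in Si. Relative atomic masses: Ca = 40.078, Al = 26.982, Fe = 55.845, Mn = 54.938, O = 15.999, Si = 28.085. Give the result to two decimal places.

0.38 percentage points

Si in (Mn0.37Fe0.63)3Al2Si3O12: molar mass 496.735 g/mol; 3×28.085 = 84.255 g → 16.96 wt%.
Si in Ca3Fe2Si3O12: molar mass 508.167 g/mol; 3×28.085 = 84.255 g → 16.58 wt%.
Difference = 16.96 − 16.58 = 0.38 percentage points.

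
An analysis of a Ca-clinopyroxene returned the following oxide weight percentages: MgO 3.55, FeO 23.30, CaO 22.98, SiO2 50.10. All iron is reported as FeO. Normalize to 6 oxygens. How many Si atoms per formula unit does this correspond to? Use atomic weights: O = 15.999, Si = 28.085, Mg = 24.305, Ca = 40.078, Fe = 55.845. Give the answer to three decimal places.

2.009 Si apfu

MgO: 3.55/40.304 = 0.08808 mol → 0.08808 mol Mg, 0.08808 mol O.
FeO: 23.30/71.844 = 0.32431 mol → 0.32431 mol Fe, 0.32431 mol O.
CaO: 22.98/56.077 = 0.40979 mol → 0.40979 mol Ca, 0.40979 mol O.
SiO2: 50.10/60.083 = 0.83385 mol → 0.83385 mol Si, 1.66770 mol O.
Total oxygen = 2.48988 mol. Normalization factor = 6/2.48988 = 2.40975.
Si per 6 O = 0.83385 × 2.40975 = 2.009.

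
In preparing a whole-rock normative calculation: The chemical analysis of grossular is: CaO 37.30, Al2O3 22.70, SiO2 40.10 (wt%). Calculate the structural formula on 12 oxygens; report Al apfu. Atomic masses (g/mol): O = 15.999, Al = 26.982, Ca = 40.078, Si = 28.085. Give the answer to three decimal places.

37.30 wt% CaO ÷ 56.077 g/mol = 0.66516 mol, giving 0.66516 Ca and 0.66516 O.
22.70 wt% Al2O3 ÷ 101.961 g/mol = 0.22263 mol, giving 0.44526 Al and 0.66789 O.
40.10 wt% SiO2 ÷ 60.083 g/mol = 0.66741 mol, giving 0.66741 Si and 1.33482 O.
Oxygen sums to 2.66787; scaling by 12/2.66787 = 4.49797 puts the formula on 12 O.
Al: 0.44526 × 4.49797 = 2.003 atoms per formula unit.

2.003 Al apfu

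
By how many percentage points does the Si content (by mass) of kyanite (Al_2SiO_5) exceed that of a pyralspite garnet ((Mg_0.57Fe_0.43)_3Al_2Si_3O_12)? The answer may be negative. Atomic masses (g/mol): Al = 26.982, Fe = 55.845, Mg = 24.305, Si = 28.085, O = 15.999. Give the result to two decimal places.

-1.65 percentage points

First mineral: 28.085 g Si in 162.044 g formula = 17.33 wt% Si.
Second mineral: 84.255 g Si in 443.809 g formula = 18.98 wt% Si.
17.33% − 18.98% gives a difference of -1.65 percentage points.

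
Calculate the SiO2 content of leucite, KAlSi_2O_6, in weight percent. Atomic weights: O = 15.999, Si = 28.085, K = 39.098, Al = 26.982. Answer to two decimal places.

Formula mass = 218.244 g/mol.
2 Si → 2.0000 mol SiO2 per formula unit; M(SiO2) = 60.083, so SiO2 mass = 120.166 g.
120.166/218.244 × 100 = 55.06 wt%.

55.06 wt%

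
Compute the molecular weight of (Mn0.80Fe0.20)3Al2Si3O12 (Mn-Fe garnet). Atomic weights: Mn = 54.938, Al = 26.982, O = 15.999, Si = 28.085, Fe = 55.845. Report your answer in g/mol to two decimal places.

Mn: 2.40 × 54.938 = 131.8512
Fe: 0.60 × 55.845 = 33.5070
Al: 2 × 26.982 = 53.9640
Si: 3 × 28.085 = 84.2550
O: 12 × 15.999 = 191.9880
Summing the contributions gives the formula mass.

495.57 g/mol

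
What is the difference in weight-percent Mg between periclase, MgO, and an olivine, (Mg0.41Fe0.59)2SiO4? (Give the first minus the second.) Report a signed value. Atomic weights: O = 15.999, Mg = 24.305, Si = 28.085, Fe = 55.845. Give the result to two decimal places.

49.10 percentage points

M(MgO) = 40.304 g/mol, so wt% Mg = 24.305/40.304 × 100 = 60.30%.
M((Mg0.41Fe0.59)2SiO4) = 177.908 g/mol, so wt% Mg = 19.930/177.908 × 100 = 11.20%.
60.30 − 11.20 = 49.10 pp.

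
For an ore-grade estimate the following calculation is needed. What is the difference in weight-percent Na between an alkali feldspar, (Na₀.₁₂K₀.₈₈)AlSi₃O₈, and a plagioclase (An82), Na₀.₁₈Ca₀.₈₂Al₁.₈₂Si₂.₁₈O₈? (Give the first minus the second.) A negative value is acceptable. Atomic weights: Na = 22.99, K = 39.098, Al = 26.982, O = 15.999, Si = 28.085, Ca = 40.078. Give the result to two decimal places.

Na in (Na₀.₁₂K₀.₈₈)AlSi₃O₈: molar mass 276.394 g/mol; 0.12×22.99 = 2.759 g → 1.00 wt%.
Na in Na₀.₁₈Ca₀.₈₂Al₁.₈₂Si₂.₁₈O₈: molar mass 275.327 g/mol; 0.18×22.99 = 4.138 g → 1.50 wt%.
Difference = 1.00 − 1.50 = -0.50 percentage points.

-0.50 percentage points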